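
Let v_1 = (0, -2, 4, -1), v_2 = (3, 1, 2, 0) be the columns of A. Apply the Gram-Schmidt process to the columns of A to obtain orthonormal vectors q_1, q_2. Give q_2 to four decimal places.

q_2 = (0.8559, 0.4483, 0.2445, 0.0815)

v_1 = (0, -2, 4, -1); ‖v_1‖ = 4.5826, so q_1 = (0.0000, -0.4364, 0.8729, -0.2182).
q_1·v_2 = 0.0000·3 + (-0.4364)·1 + 0.8729·2 + (-0.2182)·0 = 1.3093.
u_2 = v_2 − 1.3093·q_1 = (3.0000, 1.5714, 0.8571, 0.2857).
‖u_2‖ = 3.5051, so q_2 = (0.8559, 0.4483, 0.2445, 0.0815).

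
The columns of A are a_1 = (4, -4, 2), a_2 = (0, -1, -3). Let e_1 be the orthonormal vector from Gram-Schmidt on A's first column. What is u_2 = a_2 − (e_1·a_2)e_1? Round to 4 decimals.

a_1 = (4, -4, 2); ‖a_1‖ = 6.0000, so e_1 = (0.6667, -0.6667, 0.3333).
e_1·a_2 = 0.6667·0 + (-0.6667)·(-1) + 0.3333·(-3) = -0.3333.
u_2 = a_2 + 0.3333·e_1 = (0.2222, -1.2222, -2.8889).

u_2 = (0.2222, -1.2222, -2.8889)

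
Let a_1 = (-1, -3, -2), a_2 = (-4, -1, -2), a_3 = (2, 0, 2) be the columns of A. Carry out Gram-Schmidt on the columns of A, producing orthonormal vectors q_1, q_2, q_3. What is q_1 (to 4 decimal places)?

q_1 = (-0.2673, -0.8018, -0.5345)

a_1 = (-1, -3, -2); ‖a_1‖ = 3.7417, so q_1 = (-0.2673, -0.8018, -0.5345).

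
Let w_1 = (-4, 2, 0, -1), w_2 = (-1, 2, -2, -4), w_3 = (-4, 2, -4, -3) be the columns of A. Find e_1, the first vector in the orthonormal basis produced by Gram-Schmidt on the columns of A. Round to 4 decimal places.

e_1 = (-0.8729, 0.4364, 0.0000, -0.2182)

e_1 = w_1/‖w_1‖ = (-4, 2, 0, -1)/4.5826 = (-0.8729, 0.4364, 0.0000, -0.2182).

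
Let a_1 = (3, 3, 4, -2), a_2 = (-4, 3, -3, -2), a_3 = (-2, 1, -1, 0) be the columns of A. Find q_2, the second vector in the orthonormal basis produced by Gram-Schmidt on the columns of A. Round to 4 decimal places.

a_1 = (3, 3, 4, -2); ‖a_1‖ = 6.1644, so q_1 = (0.4867, 0.4867, 0.6489, -0.3244).
q_1·a_2 = 0.4867·(-4) + 0.4867·3 + 0.6489·(-3) + (-0.3244)·(-2) = -1.7844.
u_2 = a_2 + 1.7844·q_1 = (-3.1316, 3.8684, -1.8421, -2.5789).
‖u_2‖ = 5.9005, so q_2 = (-0.5307, 0.6556, -0.3122, -0.4371).

q_2 = (-0.5307, 0.6556, -0.3122, -0.4371)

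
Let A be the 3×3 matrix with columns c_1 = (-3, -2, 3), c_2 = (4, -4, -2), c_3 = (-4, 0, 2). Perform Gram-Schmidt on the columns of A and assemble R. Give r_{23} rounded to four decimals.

r_{23} = -2.1072

c_1 = (-3, -2, 3); ‖c_1‖ = 4.6904, so q_1 = (-0.6396, -0.4264, 0.6396).
q_1·c_2 = (-0.6396)·4 + (-0.4264)·(-4) + 0.6396·(-2) = -2.1320.
u_2 = c_2 + 2.1320·q_1 = (2.6364, -4.9091, -0.6364).
‖u_2‖ = 5.6084, so q_2 = (0.4701, -0.8753, -0.1135).
r_{23} = q_2·c_3 = -2.1072.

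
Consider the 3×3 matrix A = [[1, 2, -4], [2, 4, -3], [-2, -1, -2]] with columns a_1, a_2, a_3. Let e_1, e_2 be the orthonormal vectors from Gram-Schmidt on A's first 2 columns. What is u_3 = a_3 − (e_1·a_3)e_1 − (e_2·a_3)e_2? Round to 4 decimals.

u_3 = (-2.0000, 1.0000, 0.0000)

e_1 = a_1/‖a_1‖ = (1, 2, -2)/3.0000 = (0.3333, 0.6667, -0.6667).
r_{12} = e_1·a_2 = 4.0000.
u_2 = a_2 − 4.0000·e_1 = (0.6667, 1.3333, 1.6667).
‖u_2‖ = 2.2361, so e_2 = (0.2981, 0.5963, 0.7454).
r_{13} = e_1·a_3 = -2.0000; r_{23} = e_2·a_3 = -4.4721.
u_3 = a_3 + 2.0000·e_1 + 4.4721·e_2 = (-2.0000, 1.0000, 0.0000).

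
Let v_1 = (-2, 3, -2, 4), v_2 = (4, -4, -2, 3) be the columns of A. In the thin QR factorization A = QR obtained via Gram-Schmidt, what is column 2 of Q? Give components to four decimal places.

v_1 = (-2, 3, -2, 4); ‖v_1‖ = 5.7446, so e_1 = (-0.3482, 0.5222, -0.3482, 0.6963).
e_1·v_2 = (-0.3482)·4 + 0.5222·(-4) + (-0.3482)·(-2) + 0.6963·3 = -0.6963.
u_2 = v_2 + 0.6963·e_1 = (3.7576, -3.6364, -2.2424, 3.4848).
‖u_2‖ = 6.6720, so e_2 = (0.5632, -0.5450, -0.3361, 0.5223).

e_2 = (0.5632, -0.5450, -0.3361, 0.5223)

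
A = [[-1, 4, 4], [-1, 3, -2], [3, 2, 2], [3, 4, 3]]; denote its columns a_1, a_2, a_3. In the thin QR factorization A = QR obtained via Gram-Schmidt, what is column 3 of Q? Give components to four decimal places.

q_3 = (0.6233, -0.7811, -0.0304, -0.0222)

a_1 = (-1, -1, 3, 3); ‖a_1‖ = 4.4721, so q_1 = (-0.2236, -0.2236, 0.6708, 0.6708).
q_1·a_2 = (-0.2236)·4 + (-0.2236)·3 + 0.6708·2 + 0.6708·4 = 2.4597.
u_2 = a_2 − 2.4597·q_1 = (4.5500, 3.5500, 0.3500, 2.3500).
‖u_2‖ = 6.2410, so q_2 = (0.7291, 0.5688, 0.0561, 0.3765).
q_1·a_3 = (-0.2236)·4 + (-0.2236)·(-2) + 0.6708·2 + 0.6708·3 = 2.9069; q_2·a_3 = 0.7291·4 + 0.5688·(-2) + 0.0561·2 + 0.3765·3 = 3.0204.
u_3 = a_3 − 2.9069·q_1 − 3.0204·q_2 = (2.4480, -3.0680, -0.1194, -0.0873).
‖u_3‖ = 3.9278, so q_3 = (0.6233, -0.7811, -0.0304, -0.0222).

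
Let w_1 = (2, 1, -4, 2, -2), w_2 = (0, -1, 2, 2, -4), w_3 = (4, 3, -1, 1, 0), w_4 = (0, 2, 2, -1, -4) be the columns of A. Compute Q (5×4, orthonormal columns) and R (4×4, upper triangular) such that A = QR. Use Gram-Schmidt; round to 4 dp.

w_1 = (2, 1, -4, 2, -2); ‖w_1‖ = 5.3852, so e_1 = (0.3714, 0.1857, -0.7428, 0.3714, -0.3714).
e_1·w_2 = 0.3714·0 + 0.1857·(-1) + (-0.7428)·2 + 0.3714·2 + (-0.3714)·(-4) = 0.5571.
u_2 = w_2 − 0.5571·e_1 = (-0.2069, -1.1034, 2.4138, 1.7931, -3.7931).
‖u_2‖ = 4.9689, so e_2 = (-0.0416, -0.2221, 0.4858, 0.3609, -0.7634).
e_1·w_3 = 0.3714·4 + 0.1857·3 + (-0.7428)·(-1) + 0.3714·1 + (-0.3714)·0 = 3.1568; e_2·w_3 = (-0.0416)·4 + (-0.2221)·3 + 0.4858·(-1) + 0.3609·1 + (-0.7634)·0 = -0.9577.
u_3 = w_3 − 3.1568·e_1 + 0.9577·e_2 = (2.7877, 2.2011, 1.8101, 0.1732, 0.4413).
‖u_3‖ = 4.0146, so e_3 = (0.6944, 0.5483, 0.4509, 0.0431, 0.1099).
e_1·w_4 = 0.3714·0 + 0.1857·2 + (-0.7428)·2 + 0.3714·(-1) + (-0.3714)·(-4) = 0.0000; e_2·w_4 = (-0.0416)·0 + (-0.2221)·2 + 0.4858·2 + 0.3609·(-1) + (-0.7634)·(-4) = 3.2200; e_3·w_4 = 0.6944·0 + 0.5483·2 + 0.4509·2 + 0.0431·(-1) + 0.1099·(-4) = 1.5154.
u_4 = w_4 + 0.0000·e_1 − 3.2200·e_2 − 1.5154·e_3 = (-0.9182, 1.8842, -0.2475, -2.2274, -1.7085).
‖u_4‖ = 3.5121, so e_4 = (-0.2614, 0.5365, -0.0705, -0.6342, -0.4865).

Q = [[0.3714, -0.0416, 0.6944, -0.2614], [0.1857, -0.2221, 0.5483, 0.5365], [-0.7428, 0.4858, 0.4509, -0.0705], [0.3714, 0.3609, 0.0431, -0.6342], [-0.3714, -0.7634, 0.1099, -0.4865]], R = [[5.3852, 0.5571, 3.1568, 0.0000], [0.0000, 4.9689, -0.9577, 3.2200], [0.0000, 0.0000, 4.0146, 1.5154], [0.0000, 0.0000, 0.0000, 3.5121]]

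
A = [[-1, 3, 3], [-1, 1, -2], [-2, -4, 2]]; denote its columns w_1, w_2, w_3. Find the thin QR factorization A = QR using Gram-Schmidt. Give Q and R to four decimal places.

Q = [[-0.4082, 0.7591, 0.5071], [-0.4082, 0.3450, -0.8452], [-0.8165, -0.5521, 0.1690]], R = [[2.4495, 1.6330, -2.0412], [0.0000, 4.8305, 0.4830], [0.0000, 0.0000, 3.5496]]

w_1 = (-1, -1, -2); ‖w_1‖ = 2.4495, so q_1 = (-0.4082, -0.4082, -0.8165).
q_1·w_2 = (-0.4082)·3 + (-0.4082)·1 + (-0.8165)·(-4) = 1.6330.
u_2 = w_2 − 1.6330·q_1 = (3.6667, 1.6667, -2.6667).
‖u_2‖ = 4.8305, so q_2 = (0.7591, 0.3450, -0.5521).
q_1·w_3 = (-0.4082)·3 + (-0.4082)·(-2) + (-0.8165)·2 = -2.0412; q_2·w_3 = 0.7591·3 + 0.3450·(-2) + (-0.5521)·2 = 0.4830.
u_3 = w_3 + 2.0412·q_1 − 0.4830·q_2 = (1.8000, -3.0000, 0.6000).
‖u_3‖ = 3.5496, so q_3 = (0.5071, -0.8452, 0.1690).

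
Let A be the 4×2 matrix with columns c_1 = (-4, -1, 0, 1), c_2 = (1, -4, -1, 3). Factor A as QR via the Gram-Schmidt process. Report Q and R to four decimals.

Q = [[-0.9428, 0.3238], [-0.2357, -0.7447], [0.0000, -0.1943], [0.2357, 0.5504]], R = [[4.2426, 0.7071], [0.0000, 5.1478]]

c_1 = (-4, -1, 0, 1); ‖c_1‖ = 4.2426, so q_1 = (-0.9428, -0.2357, 0.0000, 0.2357).
q_1·c_2 = (-0.9428)·1 + (-0.2357)·(-4) + 0.0000·(-1) + 0.2357·3 = 0.7071.
u_2 = c_2 − 0.7071·q_1 = (1.6667, -3.8333, -1.0000, 2.8333).
‖u_2‖ = 5.1478, so q_2 = (0.3238, -0.7447, -0.1943, 0.5504).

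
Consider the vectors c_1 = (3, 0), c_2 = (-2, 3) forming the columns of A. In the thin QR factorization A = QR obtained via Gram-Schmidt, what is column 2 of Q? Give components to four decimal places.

q_2 = (0.0000, 1.0000)

c_1 = (3, 0); ‖c_1‖ = 3.0000, so q_1 = (1.0000, 0.0000).
q_1·c_2 = 1.0000·(-2) + 0.0000·3 = -2.0000.
u_2 = c_2 + 2.0000·q_1 = (0.0000, 3.0000).
‖u_2‖ = 3.0000, so q_2 = (0.0000, 1.0000).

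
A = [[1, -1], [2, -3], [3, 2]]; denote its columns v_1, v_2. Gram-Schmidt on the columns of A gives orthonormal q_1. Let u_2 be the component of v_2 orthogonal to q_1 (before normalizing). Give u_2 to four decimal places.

v_1 = (1, 2, 3); ‖v_1‖ = 3.7417, so q_1 = (0.2673, 0.5345, 0.8018).
q_1·v_2 = 0.2673·(-1) + 0.5345·(-3) + 0.8018·2 = -0.2673.
u_2 = v_2 + 0.2673·q_1 = (-0.9286, -2.8571, 2.2143).

u_2 = (-0.9286, -2.8571, 2.2143)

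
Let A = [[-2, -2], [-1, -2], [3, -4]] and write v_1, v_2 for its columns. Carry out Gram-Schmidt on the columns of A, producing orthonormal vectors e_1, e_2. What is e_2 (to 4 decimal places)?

v_1 = (-2, -1, 3); ‖v_1‖ = 3.7417, so e_1 = (-0.5345, -0.2673, 0.8018).
e_1·v_2 = (-0.5345)·(-2) + (-0.2673)·(-2) + 0.8018·(-4) = -1.6036.
u_2 = v_2 + 1.6036·e_1 = (-2.8571, -2.4286, -2.7143).
‖u_2‖ = 4.6291, so e_2 = (-0.6172, -0.5246, -0.5864).

e_2 = (-0.6172, -0.5246, -0.5864)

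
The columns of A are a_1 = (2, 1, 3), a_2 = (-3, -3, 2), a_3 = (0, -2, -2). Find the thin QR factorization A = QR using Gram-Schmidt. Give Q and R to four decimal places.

q_1 = a_1/‖a_1‖ = (2, 1, 3)/3.7417 = (0.5345, 0.2673, 0.8018).
r_{12} = q_1·a_2 = -0.8018.
u_2 = a_2 + 0.8018·q_1 = (-2.5714, -2.7857, 2.6429).
‖u_2‖ = 4.6214, so q_2 = (-0.5564, -0.6028, 0.5719).
r_{13} = q_1·a_3 = -2.1381; r_{23} = q_2·a_3 = 0.0618.
u_3 = a_3 + 2.1381·q_1 − 0.0618·q_2 = (1.1773, -1.3913, -0.3211).
‖u_3‖ = 1.8506, so q_3 = (0.6361, -0.7518, -0.1735).

Q = [[0.5345, -0.5564, 0.6361], [0.2673, -0.6028, -0.7518], [0.8018, 0.5719, -0.1735]], R = [[3.7417, -0.8018, -2.1381], [0.0000, 4.6214, 0.0618], [0.0000, 0.0000, 1.8506]]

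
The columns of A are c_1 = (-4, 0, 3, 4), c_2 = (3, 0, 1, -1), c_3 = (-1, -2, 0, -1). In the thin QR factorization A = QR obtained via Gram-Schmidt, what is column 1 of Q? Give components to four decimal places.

e_1 = c_1/‖c_1‖ = (-4, 0, 3, 4)/6.4031 = (-0.6247, 0.0000, 0.4685, 0.6247).

e_1 = (-0.6247, 0.0000, 0.4685, 0.6247)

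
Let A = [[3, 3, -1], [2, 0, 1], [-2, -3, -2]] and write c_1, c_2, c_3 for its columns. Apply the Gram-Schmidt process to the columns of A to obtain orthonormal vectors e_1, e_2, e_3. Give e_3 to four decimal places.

e_3 = (-0.6667, 0.3333, -0.6667)

c_1 = (3, 2, -2); ‖c_1‖ = 4.1231, so e_1 = (0.7276, 0.4851, -0.4851).
e_1·c_2 = 0.7276·3 + 0.4851·0 + (-0.4851)·(-3) = 3.6380.
u_2 = c_2 − 3.6380·e_1 = (0.3529, -1.7647, -1.2353).
‖u_2‖ = 2.1828, so e_2 = (0.1617, -0.8085, -0.5659).
e_1·c_3 = 0.7276·(-1) + 0.4851·1 + (-0.4851)·(-2) = 0.7276; e_2·c_3 = 0.1617·(-1) + (-0.8085)·1 + (-0.5659)·(-2) = 0.1617.
u_3 = c_3 − 0.7276·e_1 − 0.1617·e_2 = (-1.5556, 0.7778, -1.5556).
‖u_3‖ = 2.3333, so e_3 = (-0.6667, 0.3333, -0.6667).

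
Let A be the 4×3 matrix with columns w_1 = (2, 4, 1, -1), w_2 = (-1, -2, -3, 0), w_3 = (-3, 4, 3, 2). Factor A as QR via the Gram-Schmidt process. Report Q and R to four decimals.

Q = [[0.4264, 0.0723, -0.7790], [0.8528, 0.1447, 0.5006], [0.2132, -0.9584, -0.0741], [-0.2132, -0.2351, 0.3703]], R = [[4.6904, -2.7716, 2.3452], [0.0000, 2.5136, -2.9838], [0.0000, 0.0000, 4.8577]]

w_1 = (2, 4, 1, -1); ‖w_1‖ = 4.6904, so q_1 = (0.4264, 0.8528, 0.2132, -0.2132).
q_1·w_2 = 0.4264·(-1) + 0.8528·(-2) + 0.2132·(-3) + (-0.2132)·0 = -2.7716.
u_2 = w_2 + 2.7716·q_1 = (0.1818, 0.3636, -2.4091, -0.5909).
‖u_2‖ = 2.5136, so q_2 = (0.0723, 0.1447, -0.9584, -0.2351).
q_1·w_3 = 0.4264·(-3) + 0.8528·4 + 0.2132·3 + (-0.2132)·2 = 2.3452; q_2·w_3 = 0.0723·(-3) + 0.1447·4 + (-0.9584)·3 + (-0.2351)·2 = -2.9838.
u_3 = w_3 − 2.3452·q_1 + 2.9838·q_2 = (-3.7842, 2.4317, -0.3597, 1.7986).
‖u_3‖ = 4.8577, so q_3 = (-0.7790, 0.5006, -0.0741, 0.3703).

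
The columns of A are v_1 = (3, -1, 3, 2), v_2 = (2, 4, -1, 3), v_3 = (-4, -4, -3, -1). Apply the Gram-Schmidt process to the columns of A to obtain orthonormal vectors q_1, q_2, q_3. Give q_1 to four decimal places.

q_1 = (0.6255, -0.2085, 0.6255, 0.4170)

q_1 = v_1/‖v_1‖ = (3, -1, 3, 2)/4.7958 = (0.6255, -0.2085, 0.6255, 0.4170).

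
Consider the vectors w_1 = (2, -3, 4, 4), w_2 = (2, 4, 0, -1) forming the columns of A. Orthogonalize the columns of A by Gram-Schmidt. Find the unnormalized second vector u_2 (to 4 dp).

u_2 = (2.5333, 3.2000, 1.0667, 0.0667)

w_1 = (2, -3, 4, 4); ‖w_1‖ = 6.7082, so e_1 = (0.2981, -0.4472, 0.5963, 0.5963).
e_1·w_2 = 0.2981·2 + (-0.4472)·4 + 0.5963·0 + 0.5963·(-1) = -1.7889.
u_2 = w_2 + 1.7889·e_1 = (2.5333, 3.2000, 1.0667, 0.0667).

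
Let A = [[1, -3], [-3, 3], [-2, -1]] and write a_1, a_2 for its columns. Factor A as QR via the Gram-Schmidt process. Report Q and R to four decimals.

a_1 = (1, -3, -2); ‖a_1‖ = 3.7417, so e_1 = (0.2673, -0.8018, -0.5345).
e_1·a_2 = 0.2673·(-3) + (-0.8018)·3 + (-0.5345)·(-1) = -2.6726.
u_2 = a_2 + 2.6726·e_1 = (-2.2857, 0.8571, -2.4286).
‖u_2‖ = 3.4434, so e_2 = (-0.6638, 0.2489, -0.7053).

Q = [[0.2673, -0.6638], [-0.8018, 0.2489], [-0.5345, -0.7053]], R = [[3.7417, -2.6726], [0.0000, 3.4434]]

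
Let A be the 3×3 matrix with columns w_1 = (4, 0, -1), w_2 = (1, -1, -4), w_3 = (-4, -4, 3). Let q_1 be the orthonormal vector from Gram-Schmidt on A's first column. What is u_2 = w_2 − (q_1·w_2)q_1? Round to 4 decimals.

w_1 = (4, 0, -1); ‖w_1‖ = 4.1231, so q_1 = (0.9701, 0.0000, -0.2425).
q_1·w_2 = 0.9701·1 + 0.0000·(-1) + (-0.2425)·(-4) = 1.9403.
u_2 = w_2 − 1.9403·q_1 = (-0.8824, -1.0000, -3.5294).

u_2 = (-0.8824, -1.0000, -3.5294)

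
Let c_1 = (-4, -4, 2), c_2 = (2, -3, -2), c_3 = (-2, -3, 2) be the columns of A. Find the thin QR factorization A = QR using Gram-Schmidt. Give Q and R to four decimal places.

c_1 = (-4, -4, 2); ‖c_1‖ = 6.0000, so e_1 = (-0.6667, -0.6667, 0.3333).
e_1·c_2 = (-0.6667)·2 + (-0.6667)·(-3) + 0.3333·(-2) = 0.0000.
u_2 = c_2 + 0.0000·e_1 = (2.0000, -3.0000, -2.0000).
‖u_2‖ = 4.1231, so e_2 = (0.4851, -0.7276, -0.4851).
e_1·c_3 = (-0.6667)·(-2) + (-0.6667)·(-3) + 0.3333·2 = 4.0000; e_2·c_3 = 0.4851·(-2) + (-0.7276)·(-3) + (-0.4851)·2 = 0.2425.
u_3 = c_3 − 4.0000·e_1 − 0.2425·e_2 = (0.5490, -0.1569, 0.7843).
‖u_3‖ = 0.9701, so e_3 = (0.5659, -0.1617, 0.8085).

Q = [[-0.6667, 0.4851, 0.5659], [-0.6667, -0.7276, -0.1617], [0.3333, -0.4851, 0.8085]], R = [[6.0000, 0.0000, 4.0000], [0.0000, 4.1231, 0.2425], [0.0000, 0.0000, 0.9701]]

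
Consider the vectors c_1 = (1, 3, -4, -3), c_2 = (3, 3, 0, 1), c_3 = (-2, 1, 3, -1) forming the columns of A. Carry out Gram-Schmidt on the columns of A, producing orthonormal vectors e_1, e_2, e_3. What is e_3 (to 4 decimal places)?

e_3 = (-0.4036, 0.5406, 0.6130, -0.4112)

c_1 = (1, 3, -4, -3); ‖c_1‖ = 5.9161, so e_1 = (0.1690, 0.5071, -0.6761, -0.5071).
e_1·c_2 = 0.1690·3 + 0.5071·3 + (-0.6761)·0 + (-0.5071)·1 = 1.5213.
u_2 = c_2 − 1.5213·e_1 = (2.7429, 2.2286, 1.0286, 1.7714).
‖u_2‖ = 4.0848, so e_2 = (0.6715, 0.5456, 0.2518, 0.4337).
e_1·c_3 = 0.1690·(-2) + 0.5071·1 + (-0.6761)·3 + (-0.5071)·(-1) = -1.3522; e_2·c_3 = 0.6715·(-2) + 0.5456·1 + 0.2518·3 + 0.4337·(-1) = -0.4756.
u_3 = c_3 + 1.3522·e_1 + 0.4756·e_2 = (-1.4521, 1.9452, 2.2055, -1.4795).
‖u_3‖ = 3.5979, so e_3 = (-0.4036, 0.5406, 0.6130, -0.4112).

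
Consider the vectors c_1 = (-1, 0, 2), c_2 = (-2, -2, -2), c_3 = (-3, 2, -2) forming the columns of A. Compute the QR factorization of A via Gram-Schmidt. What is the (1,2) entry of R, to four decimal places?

q_1 = c_1/‖c_1‖ = (-1, 0, 2)/2.2361 = (-0.4472, 0.0000, 0.8944).
r_{12} = q_1·c_2 = -0.8944.

r_{12} = -0.8944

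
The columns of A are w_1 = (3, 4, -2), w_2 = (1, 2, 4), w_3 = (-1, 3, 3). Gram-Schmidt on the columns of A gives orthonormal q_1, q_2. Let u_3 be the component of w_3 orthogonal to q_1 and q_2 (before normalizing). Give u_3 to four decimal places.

u_3 = (-1.8667, 1.3067, -0.1867)

w_1 = (3, 4, -2); ‖w_1‖ = 5.3852, so q_1 = (0.5571, 0.7428, -0.3714).
q_1·w_2 = 0.5571·1 + 0.7428·2 + (-0.3714)·4 = 0.5571.
u_2 = w_2 − 0.5571·q_1 = (0.6897, 1.5862, 4.2069).
‖u_2‖ = 4.5486, so q_2 = (0.1516, 0.3487, 0.9249).
q_1·w_3 = 0.5571·(-1) + 0.7428·3 + (-0.3714)·3 = 0.5571; q_2·w_3 = 0.1516·(-1) + 0.3487·3 + 0.9249·3 = 3.6692.
u_3 = w_3 − 0.5571·q_1 − 3.6692·q_2 = (-1.8667, 1.3067, -0.1867).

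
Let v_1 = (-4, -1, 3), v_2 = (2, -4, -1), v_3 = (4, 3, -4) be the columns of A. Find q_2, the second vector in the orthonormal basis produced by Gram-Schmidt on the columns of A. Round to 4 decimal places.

q_2 = (0.2111, -0.9765, -0.0440)

q_1 = v_1/‖v_1‖ = (-4, -1, 3)/5.0990 = (-0.7845, -0.1961, 0.5883).
r_{12} = q_1·v_2 = -1.3728.
u_2 = v_2 + 1.3728·q_1 = (0.9231, -4.2692, -0.1923).
‖u_2‖ = 4.3721, so q_2 = (0.2111, -0.9765, -0.0440).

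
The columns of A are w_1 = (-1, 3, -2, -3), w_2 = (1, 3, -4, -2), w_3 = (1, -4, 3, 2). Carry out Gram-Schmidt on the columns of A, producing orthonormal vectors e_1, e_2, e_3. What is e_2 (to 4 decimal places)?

e_1 = w_1/‖w_1‖ = (-1, 3, -2, -3)/4.7958 = (-0.2085, 0.6255, -0.4170, -0.6255).
r_{12} = e_1·w_2 = 4.5873.
u_2 = w_2 − 4.5873·e_1 = (1.9565, 0.1304, -2.0870, 0.8696).
‖u_2‖ = 2.9927, so e_2 = (0.6538, 0.0436, -0.6973, 0.2906).

e_2 = (0.6538, 0.0436, -0.6973, 0.2906)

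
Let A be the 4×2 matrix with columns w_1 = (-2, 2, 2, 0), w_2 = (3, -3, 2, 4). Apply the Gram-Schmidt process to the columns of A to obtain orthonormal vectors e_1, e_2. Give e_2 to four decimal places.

w_1 = (-2, 2, 2, 0); ‖w_1‖ = 3.4641, so e_1 = (-0.5774, 0.5774, 0.5774, 0.0000).
e_1·w_2 = (-0.5774)·3 + 0.5774·(-3) + 0.5774·2 + 0.0000·4 = -2.3094.
u_2 = w_2 + 2.3094·e_1 = (1.6667, -1.6667, 3.3333, 4.0000).
‖u_2‖ = 5.7155, so e_2 = (0.2916, -0.2916, 0.5832, 0.6999).

e_2 = (0.2916, -0.2916, 0.5832, 0.6999)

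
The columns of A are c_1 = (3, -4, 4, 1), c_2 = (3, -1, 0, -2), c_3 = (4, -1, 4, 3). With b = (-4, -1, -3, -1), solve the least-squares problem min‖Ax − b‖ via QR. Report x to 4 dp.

c_1 = (3, -4, 4, 1); ‖c_1‖ = 6.4807, so e_1 = (0.4629, -0.6172, 0.6172, 0.1543).
e_1·c_2 = 0.4629·3 + (-0.6172)·(-1) + 0.6172·0 + 0.1543·(-2) = 1.6973.
u_2 = c_2 − 1.6973·e_1 = (2.2143, 0.0476, -1.0476, -2.2619).
‖u_2‖ = 3.3345, so e_2 = (0.6640, 0.0143, -0.3142, -0.6783).
e_1·c_3 = 0.4629·4 + (-0.6172)·(-1) + 0.6172·4 + 0.1543·3 = 5.4006; e_2·c_3 = 0.6640·4 + 0.0143·(-1) + (-0.3142)·4 + (-0.6783)·3 = -0.6498.
u_3 = c_3 − 5.4006·e_1 + 0.6498·e_2 = (1.9315, 2.3426, 0.4625, 1.7259).
‖u_3‖ = 3.5229, so e_3 = (0.5483, 0.6650, 0.1313, 0.4899).
Qᵀb = (-3.2404, -1.0496, -3.7418).
Back-substitute: x_3 = -3.7418/3.5229 = -1.0621.
x_2 = (-1.0496 + 0.6498·(-1.0621))/3.3345 = -0.5217.
x_1 = (-3.2404 − 1.6973·(-0.5217) − 5.4006·(-1.0621))/6.4807 = 0.5217.

x = (0.5217, -0.5217, -1.0621)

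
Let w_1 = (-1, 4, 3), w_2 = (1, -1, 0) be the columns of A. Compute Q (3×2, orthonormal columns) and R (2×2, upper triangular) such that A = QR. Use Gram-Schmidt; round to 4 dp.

Q = [[-0.1961, 0.7926], [0.7845, -0.2265], [0.5883, 0.5661]], R = [[5.0990, -0.9806], [0.0000, 1.0190]]

w_1 = (-1, 4, 3); ‖w_1‖ = 5.0990, so e_1 = (-0.1961, 0.7845, 0.5883).
e_1·w_2 = (-0.1961)·1 + 0.7845·(-1) + 0.5883·0 = -0.9806.
u_2 = w_2 + 0.9806·e_1 = (0.8077, -0.2308, 0.5769).
‖u_2‖ = 1.0190, so e_2 = (0.7926, -0.2265, 0.5661).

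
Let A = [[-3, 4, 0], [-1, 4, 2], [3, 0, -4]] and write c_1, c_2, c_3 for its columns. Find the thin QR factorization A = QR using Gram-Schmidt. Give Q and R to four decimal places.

Q = [[-0.6882, 0.3424, -0.6396], [-0.2294, 0.7337, 0.6396], [0.6882, 0.5869, -0.4264]], R = [[4.3589, -3.6707, -3.2118], [0.0000, 4.3042, -0.8804], [0.0000, 0.0000, 2.9848]]

e_1 = c_1/‖c_1‖ = (-3, -1, 3)/4.3589 = (-0.6882, -0.2294, 0.6882).
r_{12} = e_1·c_2 = -3.6707.
u_2 = c_2 + 3.6707·e_1 = (1.4737, 3.1579, 2.5263).
‖u_2‖ = 4.3042, so e_2 = (0.3424, 0.7337, 0.5869).
r_{13} = e_1·c_3 = -3.2118; r_{23} = e_2·c_3 = -0.8804.
u_3 = c_3 + 3.2118·e_1 + 0.8804·e_2 = (-1.9091, 1.9091, -1.2727).
‖u_3‖ = 2.9848, so e_3 = (-0.6396, 0.6396, -0.4264).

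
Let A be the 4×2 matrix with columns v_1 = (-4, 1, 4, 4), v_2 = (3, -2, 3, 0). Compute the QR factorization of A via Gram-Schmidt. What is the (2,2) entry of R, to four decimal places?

r_{22} = 4.6817

v_1 = (-4, 1, 4, 4); ‖v_1‖ = 7.0000, so q_1 = (-0.5714, 0.1429, 0.5714, 0.5714).
q_1·v_2 = (-0.5714)·3 + 0.1429·(-2) + 0.5714·3 + 0.5714·0 = -0.2857.
u_2 = v_2 + 0.2857·q_1 = (2.8367, -1.9592, 3.1633, 0.1633).
r_{22} = ‖u_2‖ = 4.6817.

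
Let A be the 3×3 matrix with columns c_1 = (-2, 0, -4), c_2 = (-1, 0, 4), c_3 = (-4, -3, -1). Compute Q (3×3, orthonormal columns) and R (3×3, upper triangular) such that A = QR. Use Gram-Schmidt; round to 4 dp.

Q = [[-0.4472, -0.8944, 0.0000], [0.0000, 0.0000, -1.0000], [-0.8944, 0.4472, 0.0000]], R = [[4.4721, -3.1305, 2.6833], [0.0000, 2.6833, 3.1305], [0.0000, 0.0000, 3.0000]]

q_1 = c_1/‖c_1‖ = (-2, 0, -4)/4.4721 = (-0.4472, 0.0000, -0.8944).
r_{12} = q_1·c_2 = -3.1305.
u_2 = c_2 + 3.1305·q_1 = (-2.4000, 0.0000, 1.2000).
‖u_2‖ = 2.6833, so q_2 = (-0.8944, 0.0000, 0.4472).
r_{13} = q_1·c_3 = 2.6833; r_{23} = q_2·c_3 = 3.1305.
u_3 = c_3 − 2.6833·q_1 − 3.1305·q_2 = (0.0000, -3.0000, 0.0000).
‖u_3‖ = 3.0000, so q_3 = (0.0000, -1.0000, 0.0000).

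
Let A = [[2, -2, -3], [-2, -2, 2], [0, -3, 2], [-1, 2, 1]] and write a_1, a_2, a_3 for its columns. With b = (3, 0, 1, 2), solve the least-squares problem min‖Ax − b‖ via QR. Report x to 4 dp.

a_1 = (2, -2, 0, -1); ‖a_1‖ = 3.0000, so q_1 = (0.6667, -0.6667, 0.0000, -0.3333).
q_1·a_2 = 0.6667·(-2) + (-0.6667)·(-2) + 0.0000·(-3) + (-0.3333)·2 = -0.6667.
u_2 = a_2 + 0.6667·q_1 = (-1.5556, -2.4444, -3.0000, 1.7778).
‖u_2‖ = 4.5338, so q_2 = (-0.3431, -0.5392, -0.6617, 0.3921).
q_1·a_3 = 0.6667·(-3) + (-0.6667)·2 + 0.0000·2 + (-0.3333)·1 = -3.6667; q_2·a_3 = (-0.3431)·(-3) + (-0.5392)·2 + (-0.6617)·2 + 0.3921·1 = -0.9803.
u_3 = a_3 + 3.6667·q_1 + 0.9803·q_2 = (-0.8919, -0.9730, 1.3514, 0.1622).
‖u_3‖ = 1.8959, so q_3 = (-0.4704, -0.5132, 0.7128, 0.0855).
Qᵀb = (1.3333, -0.9068, -0.5274).
Back-substitute: x_3 = -0.5274/1.8959 = -0.2782.
x_2 = (-0.9068 + 0.9803·(-0.2782))/4.5338 = -0.2602.
x_1 = (1.3333 + 0.6667·(-0.2602) + 3.6667·(-0.2782))/3.0000 = 0.0466.

x = (0.0466, -0.2602, -0.2782)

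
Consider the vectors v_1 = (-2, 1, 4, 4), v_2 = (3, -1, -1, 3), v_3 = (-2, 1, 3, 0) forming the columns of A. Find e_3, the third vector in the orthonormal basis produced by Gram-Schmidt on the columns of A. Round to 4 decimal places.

e_1 = v_1/‖v_1‖ = (-2, 1, 4, 4)/6.0828 = (-0.3288, 0.1644, 0.6576, 0.6576).
r_{12} = e_1·v_2 = 0.1644.
u_2 = v_2 − 0.1644·e_1 = (3.0541, -1.0270, -1.1081, 2.8919).
‖u_2‖ = 4.4691, so e_2 = (0.6834, -0.2298, -0.2479, 0.6471).
r_{13} = e_1·v_3 = 2.7948; r_{23} = e_2·v_3 = -2.3404.
u_3 = v_3 − 2.7948·e_1 + 2.3404·e_2 = (0.5183, 0.0027, 0.5819, -0.3234).
‖u_3‖ = 0.8437, so e_3 = (0.6143, 0.0032, 0.6897, -0.3833).

e_3 = (0.6143, 0.0032, 0.6897, -0.3833)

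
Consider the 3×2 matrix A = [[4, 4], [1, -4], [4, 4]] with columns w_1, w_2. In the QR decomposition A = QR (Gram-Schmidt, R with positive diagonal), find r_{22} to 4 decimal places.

r_{22} = 4.9237

e_1 = w_1/‖w_1‖ = (4, 1, 4)/5.7446 = (0.6963, 0.1741, 0.6963).
r_{12} = e_1·w_2 = 4.8742.
u_2 = w_2 − 4.8742·e_1 = (0.6061, -4.8485, 0.6061).
r_{22} = ‖u_2‖ = 4.9237.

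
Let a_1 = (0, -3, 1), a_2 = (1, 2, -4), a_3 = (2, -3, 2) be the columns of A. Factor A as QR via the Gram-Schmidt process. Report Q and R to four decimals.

Q = [[0.0000, 0.3015, 0.9535], [-0.9487, -0.3015, 0.0953], [0.3162, -0.9045, 0.2860]], R = [[3.1623, -3.1623, 3.4785], [0.0000, 3.3166, -0.3015], [0.0000, 0.0000, 2.1930]]

e_1 = a_1/‖a_1‖ = (0, -3, 1)/3.1623 = (0.0000, -0.9487, 0.3162).
r_{12} = e_1·a_2 = -3.1623.
u_2 = a_2 + 3.1623·e_1 = (1.0000, -1.0000, -3.0000).
‖u_2‖ = 3.3166, so e_2 = (0.3015, -0.3015, -0.9045).
r_{13} = e_1·a_3 = 3.4785; r_{23} = e_2·a_3 = -0.3015.
u_3 = a_3 − 3.4785·e_1 + 0.3015·e_2 = (2.0909, 0.2091, 0.6273).
‖u_3‖ = 2.1930, so e_3 = (0.9535, 0.0953, 0.2860).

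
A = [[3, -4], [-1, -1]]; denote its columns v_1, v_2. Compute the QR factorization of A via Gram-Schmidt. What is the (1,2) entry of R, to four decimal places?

q_1 = v_1/‖v_1‖ = (3, -1)/3.1623 = (0.9487, -0.3162).
r_{12} = q_1·v_2 = -3.4785.

r_{12} = -3.4785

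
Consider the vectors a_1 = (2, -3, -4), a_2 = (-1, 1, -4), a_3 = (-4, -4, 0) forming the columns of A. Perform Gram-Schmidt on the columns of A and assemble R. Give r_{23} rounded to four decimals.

a_1 = (2, -3, -4); ‖a_1‖ = 5.3852, so e_1 = (0.3714, -0.5571, -0.7428).
e_1·a_2 = 0.3714·(-1) + (-0.5571)·1 + (-0.7428)·(-4) = 2.0426.
u_2 = a_2 − 2.0426·e_1 = (-1.7586, 2.1379, -2.4828).
‖u_2‖ = 3.7185, so e_2 = (-0.4729, 0.5749, -0.6677).
r_{23} = e_2·a_3 = -0.4080.

r_{23} = -0.4080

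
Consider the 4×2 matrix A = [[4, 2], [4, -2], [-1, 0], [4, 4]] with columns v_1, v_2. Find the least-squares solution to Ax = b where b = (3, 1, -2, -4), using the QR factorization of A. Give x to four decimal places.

x = (0.2609, -0.6739)

e_1 = v_1/‖v_1‖ = (4, 4, -1, 4)/7.0000 = (0.5714, 0.5714, -0.1429, 0.5714).
r_{12} = e_1·v_2 = 2.2857.
u_2 = v_2 − 2.2857·e_1 = (0.6939, -3.3061, 0.3265, 2.6939).
‖u_2‖ = 4.3331, so e_2 = (0.1601, -0.7630, 0.0754, 0.6217).
Qᵀb = (0.2857, -2.9201).
Back-substitute: x_2 = -2.9201/4.3331 = -0.6739.
x_1 = (0.2857 − 2.2857·(-0.6739))/7.0000 = 0.2609.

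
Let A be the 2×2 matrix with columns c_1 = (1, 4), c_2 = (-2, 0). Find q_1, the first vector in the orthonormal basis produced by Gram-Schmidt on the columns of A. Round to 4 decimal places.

c_1 = (1, 4); ‖c_1‖ = 4.1231, so q_1 = (0.2425, 0.9701).

q_1 = (0.2425, 0.9701)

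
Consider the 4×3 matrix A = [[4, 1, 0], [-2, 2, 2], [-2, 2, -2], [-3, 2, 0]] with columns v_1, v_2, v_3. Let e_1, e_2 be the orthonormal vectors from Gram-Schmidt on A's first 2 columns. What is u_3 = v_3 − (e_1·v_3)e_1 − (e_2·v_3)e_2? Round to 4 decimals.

u_3 = (0.0000, 2.0000, -2.0000, 0.0000)

v_1 = (4, -2, -2, -3); ‖v_1‖ = 5.7446, so e_1 = (0.6963, -0.3482, -0.3482, -0.5222).
e_1·v_2 = 0.6963·1 + (-0.3482)·2 + (-0.3482)·2 + (-0.5222)·2 = -1.7408.
u_2 = v_2 + 1.7408·e_1 = (2.2121, 1.3939, 1.3939, 1.0909).
‖u_2‖ = 3.1575, so e_2 = (0.7006, 0.4415, 0.4415, 0.3455).
e_1·v_3 = 0.6963·0 + (-0.3482)·2 + (-0.3482)·(-2) + (-0.5222)·0 = 0.0000; e_2·v_3 = 0.7006·0 + 0.4415·2 + 0.4415·(-2) + 0.3455·0 = 0.0000.
u_3 = v_3 + 0.0000·e_1 + 0.0000·e_2 = (0.0000, 2.0000, -2.0000, 0.0000).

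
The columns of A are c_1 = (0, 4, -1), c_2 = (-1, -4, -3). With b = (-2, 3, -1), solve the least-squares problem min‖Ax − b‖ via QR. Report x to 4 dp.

c_1 = (0, 4, -1); ‖c_1‖ = 4.1231, so q_1 = (0.0000, 0.9701, -0.2425).
q_1·c_2 = 0.0000·(-1) + 0.9701·(-4) + (-0.2425)·(-3) = -3.1530.
u_2 = c_2 + 3.1530·q_1 = (-1.0000, -0.9412, -3.7647).
‖u_2‖ = 4.0073, so q_2 = (-0.2495, -0.2349, -0.9395).
Qᵀb = (3.1530, 0.7339).
Back-substitute: x_2 = 0.7339/4.0073 = 0.1832.
x_1 = (3.1530 + 3.1530·0.1832)/4.1231 = 0.9048.

x = (0.9048, 0.1832)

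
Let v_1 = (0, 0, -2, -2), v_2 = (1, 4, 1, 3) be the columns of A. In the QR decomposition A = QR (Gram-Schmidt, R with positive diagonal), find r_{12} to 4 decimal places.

v_1 = (0, 0, -2, -2); ‖v_1‖ = 2.8284, so e_1 = (0.0000, 0.0000, -0.7071, -0.7071).
r_{12} = e_1·v_2 = -2.8284.

r_{12} = -2.8284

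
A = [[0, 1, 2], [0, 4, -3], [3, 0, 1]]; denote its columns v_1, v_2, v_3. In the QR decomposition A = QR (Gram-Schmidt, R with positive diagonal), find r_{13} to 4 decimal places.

q_1 = v_1/‖v_1‖ = (0, 0, 3)/3.0000 = (0.0000, 0.0000, 1.0000).
r_{13} = q_1·v_3 = 1.0000.

r_{13} = 1.0000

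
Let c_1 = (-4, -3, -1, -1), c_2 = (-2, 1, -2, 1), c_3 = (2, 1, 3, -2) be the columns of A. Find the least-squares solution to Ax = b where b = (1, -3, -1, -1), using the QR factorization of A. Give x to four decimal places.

x = (0.1919, -1.5152, -0.9091)

q_1 = c_1/‖c_1‖ = (-4, -3, -1, -1)/5.1962 = (-0.7698, -0.5774, -0.1925, -0.1925).
r_{12} = q_1·c_2 = 1.1547.
u_2 = c_2 − 1.1547·q_1 = (-1.1111, 1.6667, -1.7778, 1.2222).
‖u_2‖ = 2.9439, so q_2 = (-0.3774, 0.5661, -0.6039, 0.4152).
r_{13} = q_1·c_3 = -2.3094; r_{23} = q_2·c_3 = -2.8307.
u_3 = c_3 + 2.3094·q_1 + 2.8307·q_2 = (-0.8462, 1.2692, 0.8462, -1.2692).
‖u_3‖ = 2.1573, so q_3 = (-0.3922, 0.5883, 0.3922, -0.5883).
Qᵀb = (1.3472, -1.8871, -1.9612).
Back-substitute: x_3 = -1.9612/2.1573 = -0.9091.
x_2 = (-1.8871 + 2.8307·(-0.9091))/2.9439 = -1.5152.
x_1 = (1.3472 − 1.1547·(-1.5152) + 2.3094·(-0.9091))/5.1962 = 0.1919.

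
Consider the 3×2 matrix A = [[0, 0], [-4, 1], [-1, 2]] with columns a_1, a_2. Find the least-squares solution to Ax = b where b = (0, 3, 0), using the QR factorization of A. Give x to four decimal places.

q_1 = a_1/‖a_1‖ = (0, -4, -1)/4.1231 = (0.0000, -0.9701, -0.2425).
r_{12} = q_1·a_2 = -1.4552.
u_2 = a_2 + 1.4552·q_1 = (0.0000, -0.4118, 1.6471).
‖u_2‖ = 1.6977, so q_2 = (0.0000, -0.2425, 0.9701).
Qᵀb = (-2.9104, -0.7276).
Back-substitute: x_2 = -0.7276/1.6977 = -0.4286.
x_1 = (-2.9104 + 1.4552·(-0.4286))/4.1231 = -0.8571.

x = (-0.8571, -0.4286)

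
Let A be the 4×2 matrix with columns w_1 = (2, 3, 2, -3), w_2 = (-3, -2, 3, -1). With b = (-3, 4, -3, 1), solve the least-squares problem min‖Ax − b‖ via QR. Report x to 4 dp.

q_1 = w_1/‖w_1‖ = (2, 3, 2, -3)/5.0990 = (0.3922, 0.5883, 0.3922, -0.5883).
r_{12} = q_1·w_2 = -0.5883.
u_2 = w_2 + 0.5883·q_1 = (-2.7692, -1.6538, 3.2308, -1.3462).
‖u_2‖ = 4.7596, so q_2 = (-0.5818, -0.3475, 0.6788, -0.2828).
Qᵀb = (-0.5883, -1.9636).
Back-substitute: x_2 = -1.9636/4.7596 = -0.4126.
x_1 = (-0.5883 + 0.5883·(-0.4126))/5.0990 = -0.1630.

x = (-0.1630, -0.4126)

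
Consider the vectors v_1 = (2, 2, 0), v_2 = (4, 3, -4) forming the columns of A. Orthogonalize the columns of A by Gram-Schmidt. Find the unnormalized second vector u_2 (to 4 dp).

u_2 = (0.5000, -0.5000, -4.0000)

v_1 = (2, 2, 0); ‖v_1‖ = 2.8284, so e_1 = (0.7071, 0.7071, 0.0000).
e_1·v_2 = 0.7071·4 + 0.7071·3 + 0.0000·(-4) = 4.9497.
u_2 = v_2 − 4.9497·e_1 = (0.5000, -0.5000, -4.0000).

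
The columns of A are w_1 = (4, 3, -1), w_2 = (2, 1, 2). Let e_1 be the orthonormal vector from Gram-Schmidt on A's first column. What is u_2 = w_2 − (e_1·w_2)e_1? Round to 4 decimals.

u_2 = (0.6154, -0.0385, 2.3462)

w_1 = (4, 3, -1); ‖w_1‖ = 5.0990, so e_1 = (0.7845, 0.5883, -0.1961).
e_1·w_2 = 0.7845·2 + 0.5883·1 + (-0.1961)·2 = 1.7650.
u_2 = w_2 − 1.7650·e_1 = (0.6154, -0.0385, 2.3462).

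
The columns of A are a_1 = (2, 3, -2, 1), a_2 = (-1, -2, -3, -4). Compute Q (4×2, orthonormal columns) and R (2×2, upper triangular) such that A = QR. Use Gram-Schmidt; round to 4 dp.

q_1 = a_1/‖a_1‖ = (2, 3, -2, 1)/4.2426 = (0.4714, 0.7071, -0.4714, 0.2357).
r_{12} = q_1·a_2 = -1.4142.
u_2 = a_2 + 1.4142·q_1 = (-0.3333, -1.0000, -3.6667, -3.6667).
‖u_2‖ = 5.2915, so q_2 = (-0.0630, -0.1890, -0.6929, -0.6929).

Q = [[0.4714, -0.0630], [0.7071, -0.1890], [-0.4714, -0.6929], [0.2357, -0.6929]], R = [[4.2426, -1.4142], [0.0000, 5.2915]]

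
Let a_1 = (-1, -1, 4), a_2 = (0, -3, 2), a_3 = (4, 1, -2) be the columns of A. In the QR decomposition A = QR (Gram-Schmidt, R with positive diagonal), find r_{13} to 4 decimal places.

r_{13} = -3.0641

a_1 = (-1, -1, 4); ‖a_1‖ = 4.2426, so e_1 = (-0.2357, -0.2357, 0.9428).
r_{13} = e_1·a_3 = -3.0641.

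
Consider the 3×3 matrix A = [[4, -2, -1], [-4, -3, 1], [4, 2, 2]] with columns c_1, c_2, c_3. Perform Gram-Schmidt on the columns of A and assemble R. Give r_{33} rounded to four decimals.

c_1 = (4, -4, 4); ‖c_1‖ = 6.9282, so q_1 = (0.5774, -0.5774, 0.5774).
q_1·c_2 = 0.5774·(-2) + (-0.5774)·(-3) + 0.5774·2 = 1.7321.
u_2 = c_2 − 1.7321·q_1 = (-3.0000, -2.0000, 1.0000).
‖u_2‖ = 3.7417, so q_2 = (-0.8018, -0.5345, 0.2673).
q_1·c_3 = 0.5774·(-1) + (-0.5774)·1 + 0.5774·2 = 0.0000; q_2·c_3 = (-0.8018)·(-1) + (-0.5345)·1 + 0.2673·2 = 0.8018.
u_3 = c_3 + 0.0000·q_1 − 0.8018·q_2 = (-0.3571, 1.4286, 1.7857).
r_{33} = ‖u_3‖ = 2.3146.

r_{33} = 2.3146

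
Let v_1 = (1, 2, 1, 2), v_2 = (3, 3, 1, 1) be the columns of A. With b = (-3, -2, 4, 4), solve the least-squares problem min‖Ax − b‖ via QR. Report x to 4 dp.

x = (3.2857, -2.3214)

v_1 = (1, 2, 1, 2); ‖v_1‖ = 3.1623, so q_1 = (0.3162, 0.6325, 0.3162, 0.6325).
q_1·v_2 = 0.3162·3 + 0.6325·3 + 0.3162·1 + 0.6325·1 = 3.7947.
u_2 = v_2 − 3.7947·q_1 = (1.8000, 0.6000, -0.2000, -1.4000).
‖u_2‖ = 2.3664, so q_2 = (0.7606, 0.2535, -0.0845, -0.5916).
Qᵀb = (1.5811, -5.4935).
Back-substitute: x_2 = -5.4935/2.3664 = -2.3214.
x_1 = (1.5811 − 3.7947·(-2.3214))/3.1623 = 3.2857.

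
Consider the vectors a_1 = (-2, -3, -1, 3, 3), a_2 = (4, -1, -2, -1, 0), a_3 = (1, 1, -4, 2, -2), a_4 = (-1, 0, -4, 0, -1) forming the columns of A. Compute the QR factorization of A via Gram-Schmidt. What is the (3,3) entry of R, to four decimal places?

q_1 = a_1/‖a_1‖ = (-2, -3, -1, 3, 3)/5.6569 = (-0.3536, -0.5303, -0.1768, 0.5303, 0.5303).
r_{12} = q_1·a_2 = -1.0607.
u_2 = a_2 + 1.0607·q_1 = (3.6250, -1.5625, -2.1875, -0.4375, 0.5625).
‖u_2‖ = 4.5689, so q_2 = (0.7934, -0.3420, -0.4788, -0.0958, 0.1231).
r_{13} = q_1·a_3 = -0.1768; r_{23} = q_2·a_3 = 1.9288.
u_3 = a_3 + 0.1768·q_1 − 1.9288·q_2 = (-0.5928, 1.5659, -3.1078, 2.2784, -2.1437).
r_{33} = ‖u_3‖ = 4.7168.

r_{33} = 4.7168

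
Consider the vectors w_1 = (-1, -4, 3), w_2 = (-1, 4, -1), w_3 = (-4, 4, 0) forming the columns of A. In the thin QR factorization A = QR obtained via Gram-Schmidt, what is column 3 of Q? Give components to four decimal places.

e_3 = (-0.6667, -0.3333, -0.6667)

w_1 = (-1, -4, 3); ‖w_1‖ = 5.0990, so e_1 = (-0.1961, -0.7845, 0.5883).
e_1·w_2 = (-0.1961)·(-1) + (-0.7845)·4 + 0.5883·(-1) = -3.5301.
u_2 = w_2 + 3.5301·e_1 = (-1.6923, 1.2308, 1.0769).
‖u_2‖ = 2.3534, so e_2 = (-0.7191, 0.5230, 0.4576).
e_1·w_3 = (-0.1961)·(-4) + (-0.7845)·4 + 0.5883·0 = -2.3534; e_2·w_3 = (-0.7191)·(-4) + 0.5230·4 + 0.4576·0 = 4.9683.
u_3 = w_3 + 2.3534·e_1 − 4.9683·e_2 = (-0.8889, -0.4444, -0.8889).
‖u_3‖ = 1.3333, so e_3 = (-0.6667, -0.3333, -0.6667).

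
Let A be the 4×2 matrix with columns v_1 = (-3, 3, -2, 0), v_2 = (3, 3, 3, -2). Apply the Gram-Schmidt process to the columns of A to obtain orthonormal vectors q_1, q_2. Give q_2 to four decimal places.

q_2 = (0.4026, 0.7046, 0.4530, -0.3691)

v_1 = (-3, 3, -2, 0); ‖v_1‖ = 4.6904, so q_1 = (-0.6396, 0.6396, -0.4264, 0.0000).
q_1·v_2 = (-0.6396)·3 + 0.6396·3 + (-0.4264)·3 + 0.0000·(-2) = -1.2792.
u_2 = v_2 + 1.2792·q_1 = (2.1818, 3.8182, 2.4545, -2.0000).
‖u_2‖ = 5.4188, so q_2 = (0.4026, 0.7046, 0.4530, -0.3691).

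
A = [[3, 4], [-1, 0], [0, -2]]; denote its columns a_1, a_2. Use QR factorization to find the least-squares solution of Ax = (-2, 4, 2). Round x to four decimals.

a_1 = (3, -1, 0); ‖a_1‖ = 3.1623, so q_1 = (0.9487, -0.3162, 0.0000).
q_1·a_2 = 0.9487·4 + (-0.3162)·0 + 0.0000·(-2) = 3.7947.
u_2 = a_2 − 3.7947·q_1 = (0.4000, 1.2000, -2.0000).
‖u_2‖ = 2.3664, so q_2 = (0.1690, 0.5071, -0.8452).
Qᵀb = (-3.1623, 0.0000).
Back-substitute: x_2 = 0.0000/2.3664 = 0.0000.
x_1 = (-3.1623 − 3.7947·0.0000)/3.1623 = -1.0000.

x = (-1.0000, 0.0000)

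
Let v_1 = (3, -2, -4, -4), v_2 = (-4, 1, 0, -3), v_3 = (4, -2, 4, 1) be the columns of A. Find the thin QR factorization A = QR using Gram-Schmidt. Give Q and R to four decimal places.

Q = [[0.4472, -0.7596, 0.2516], [-0.2981, 0.1790, -0.3259], [-0.5963, -0.0349, 0.7958], [-0.5963, -0.6243, -0.4441]], R = [[6.7082, -0.2981, -0.5963], [0.0000, 5.0903, -4.1604], [0.0000, 0.0000, 4.3972]]

v_1 = (3, -2, -4, -4); ‖v_1‖ = 6.7082, so q_1 = (0.4472, -0.2981, -0.5963, -0.5963).
q_1·v_2 = 0.4472·(-4) + (-0.2981)·1 + (-0.5963)·0 + (-0.5963)·(-3) = -0.2981.
u_2 = v_2 + 0.2981·q_1 = (-3.8667, 0.9111, -0.1778, -3.1778).
‖u_2‖ = 5.0903, so q_2 = (-0.7596, 0.1790, -0.0349, -0.6243).
q_1·v_3 = 0.4472·4 + (-0.2981)·(-2) + (-0.5963)·4 + (-0.5963)·1 = -0.5963; q_2·v_3 = (-0.7596)·4 + 0.1790·(-2) + (-0.0349)·4 + (-0.6243)·1 = -4.1604.
u_3 = v_3 + 0.5963·q_1 + 4.1604·q_2 = (1.1063, -1.4331, 3.4991, -1.9528).
‖u_3‖ = 4.3972, so q_3 = (0.2516, -0.3259, 0.7958, -0.4441).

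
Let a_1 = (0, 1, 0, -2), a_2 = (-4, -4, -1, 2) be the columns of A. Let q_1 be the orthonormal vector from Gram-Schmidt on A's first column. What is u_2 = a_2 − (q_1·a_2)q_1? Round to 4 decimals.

q_1 = a_1/‖a_1‖ = (0, 1, 0, -2)/2.2361 = (0.0000, 0.4472, 0.0000, -0.8944).
r_{12} = q_1·a_2 = -3.5777.
u_2 = a_2 + 3.5777·q_1 = (-4.0000, -2.4000, -1.0000, -1.2000).

u_2 = (-4.0000, -2.4000, -1.0000, -1.2000)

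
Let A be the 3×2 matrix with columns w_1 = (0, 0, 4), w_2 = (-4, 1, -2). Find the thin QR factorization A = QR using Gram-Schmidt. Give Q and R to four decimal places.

Q = [[0.0000, -0.9701], [0.0000, 0.2425], [1.0000, 0.0000]], R = [[4.0000, -2.0000], [0.0000, 4.1231]]

w_1 = (0, 0, 4); ‖w_1‖ = 4.0000, so q_1 = (0.0000, 0.0000, 1.0000).
q_1·w_2 = 0.0000·(-4) + 0.0000·1 + 1.0000·(-2) = -2.0000.
u_2 = w_2 + 2.0000·q_1 = (-4.0000, 1.0000, 0.0000).
‖u_2‖ = 4.1231, so q_2 = (-0.9701, 0.2425, 0.0000).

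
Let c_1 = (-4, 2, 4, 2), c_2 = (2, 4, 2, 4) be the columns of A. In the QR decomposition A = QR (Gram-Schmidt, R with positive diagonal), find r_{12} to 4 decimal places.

c_1 = (-4, 2, 4, 2); ‖c_1‖ = 6.3246, so e_1 = (-0.6325, 0.3162, 0.6325, 0.3162).
r_{12} = e_1·c_2 = 2.5298.

r_{12} = 2.5298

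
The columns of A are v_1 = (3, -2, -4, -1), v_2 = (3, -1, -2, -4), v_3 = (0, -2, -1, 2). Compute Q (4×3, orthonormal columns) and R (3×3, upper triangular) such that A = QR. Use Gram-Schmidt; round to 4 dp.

Q = [[0.5477, 0.1991, -0.0839], [-0.3651, 0.1517, -0.9112], [-0.7303, 0.3033, 0.4017], [-0.1826, -0.9194, -0.0360]], R = [[5.4772, 4.1992, 1.0954], [0.0000, 3.5166, -2.4455], [0.0000, 0.0000, 1.3489]]

v_1 = (3, -2, -4, -1); ‖v_1‖ = 5.4772, so e_1 = (0.5477, -0.3651, -0.7303, -0.1826).
e_1·v_2 = 0.5477·3 + (-0.3651)·(-1) + (-0.7303)·(-2) + (-0.1826)·(-4) = 4.1992.
u_2 = v_2 − 4.1992·e_1 = (0.7000, 0.5333, 1.0667, -3.2333).
‖u_2‖ = 3.5166, so e_2 = (0.1991, 0.1517, 0.3033, -0.9194).
e_1·v_3 = 0.5477·0 + (-0.3651)·(-2) + (-0.7303)·(-1) + (-0.1826)·2 = 1.0954; e_2·v_3 = 0.1991·0 + 0.1517·(-2) + 0.3033·(-1) + (-0.9194)·2 = -2.4455.
u_3 = v_3 − 1.0954·e_1 + 2.4455·e_2 = (-0.1132, -1.2291, 0.5418, -0.0485).
‖u_3‖ = 1.3489, so e_3 = (-0.0839, -0.9112, 0.4017, -0.0360).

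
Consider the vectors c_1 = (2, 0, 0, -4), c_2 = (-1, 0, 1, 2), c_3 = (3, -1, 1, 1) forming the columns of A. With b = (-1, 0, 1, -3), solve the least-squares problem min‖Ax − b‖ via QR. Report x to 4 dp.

x = (1.3889, 1.6481, -0.6481)

q_1 = c_1/‖c_1‖ = (2, 0, 0, -4)/4.4721 = (0.4472, 0.0000, 0.0000, -0.8944).
r_{12} = q_1·c_2 = -2.2361.
u_2 = c_2 + 2.2361·q_1 = (0.0000, 0.0000, 1.0000, 0.0000).
‖u_2‖ = 1.0000, so q_2 = (0.0000, 0.0000, 1.0000, 0.0000).
r_{13} = q_1·c_3 = 0.4472; r_{23} = q_2·c_3 = 1.0000.
u_3 = c_3 − 0.4472·q_1 − 1.0000·q_2 = (2.8000, -1.0000, 0.0000, 1.4000).
‖u_3‖ = 3.2863, so q_3 = (0.8520, -0.3043, 0.0000, 0.4260).
Qᵀb = (2.2361, 1.0000, -2.1300).
Back-substitute: x_3 = -2.1300/3.2863 = -0.6481.
x_2 = (1.0000 − 1.0000·(-0.6481))/1.0000 = 1.6481.
x_1 = (2.2361 + 2.2361·1.6481 − 0.4472·(-0.6481))/4.4721 = 1.3889.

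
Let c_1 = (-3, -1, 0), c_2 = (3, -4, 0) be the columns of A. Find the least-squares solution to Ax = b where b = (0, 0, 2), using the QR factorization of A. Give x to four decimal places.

c_1 = (-3, -1, 0); ‖c_1‖ = 3.1623, so q_1 = (-0.9487, -0.3162, 0.0000).
q_1·c_2 = (-0.9487)·3 + (-0.3162)·(-4) + 0.0000·0 = -1.5811.
u_2 = c_2 + 1.5811·q_1 = (1.5000, -4.5000, 0.0000).
‖u_2‖ = 4.7434, so q_2 = (0.3162, -0.9487, 0.0000).
Qᵀb = (0.0000, 0.0000).
Back-substitute: x_2 = 0.0000/4.7434 = 0.0000.
x_1 = (0.0000 + 1.5811·0.0000)/3.1623 = 0.0000.

x = (0.0000, 0.0000)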